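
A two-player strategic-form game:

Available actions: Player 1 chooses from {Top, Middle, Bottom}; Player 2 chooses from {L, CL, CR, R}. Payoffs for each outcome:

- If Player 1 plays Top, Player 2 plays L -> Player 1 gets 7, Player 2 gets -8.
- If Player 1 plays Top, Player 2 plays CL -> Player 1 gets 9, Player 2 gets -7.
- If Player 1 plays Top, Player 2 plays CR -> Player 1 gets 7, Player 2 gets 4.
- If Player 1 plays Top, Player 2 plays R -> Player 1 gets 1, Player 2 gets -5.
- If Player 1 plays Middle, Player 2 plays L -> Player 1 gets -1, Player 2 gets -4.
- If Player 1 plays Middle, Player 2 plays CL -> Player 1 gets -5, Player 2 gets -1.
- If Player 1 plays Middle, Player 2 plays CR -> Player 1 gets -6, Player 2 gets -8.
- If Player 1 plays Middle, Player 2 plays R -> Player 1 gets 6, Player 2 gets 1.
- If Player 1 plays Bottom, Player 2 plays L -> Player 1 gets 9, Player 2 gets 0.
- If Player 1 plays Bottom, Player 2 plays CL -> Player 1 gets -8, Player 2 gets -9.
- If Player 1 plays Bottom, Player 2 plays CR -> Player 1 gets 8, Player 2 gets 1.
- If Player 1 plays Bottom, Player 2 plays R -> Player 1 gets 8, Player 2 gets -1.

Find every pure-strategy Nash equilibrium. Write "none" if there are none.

(Bottom, CR)

For each player, find the best response to each opponent profile; mutual best responses are the pure NE.
Player 1 against L: payoffs 7, -1, 9 → best response Bottom.
Player 1 against CL: payoffs 9, -5, -8 → best response Top.
Player 1 against CR: payoffs 7, -6, 8 → best response Bottom.
Player 1 against R: payoffs 1, 6, 8 → best response Bottom.
Player 2 against Top: payoffs -8, -7, 4, -5 → best response CR.
Player 2 against Middle: payoffs -4, -1, -8, 1 → best response R.
Player 2 against Bottom: payoffs 0, -9, 1, -1 → best response CR.
Mutual best responses: (Bottom, CR).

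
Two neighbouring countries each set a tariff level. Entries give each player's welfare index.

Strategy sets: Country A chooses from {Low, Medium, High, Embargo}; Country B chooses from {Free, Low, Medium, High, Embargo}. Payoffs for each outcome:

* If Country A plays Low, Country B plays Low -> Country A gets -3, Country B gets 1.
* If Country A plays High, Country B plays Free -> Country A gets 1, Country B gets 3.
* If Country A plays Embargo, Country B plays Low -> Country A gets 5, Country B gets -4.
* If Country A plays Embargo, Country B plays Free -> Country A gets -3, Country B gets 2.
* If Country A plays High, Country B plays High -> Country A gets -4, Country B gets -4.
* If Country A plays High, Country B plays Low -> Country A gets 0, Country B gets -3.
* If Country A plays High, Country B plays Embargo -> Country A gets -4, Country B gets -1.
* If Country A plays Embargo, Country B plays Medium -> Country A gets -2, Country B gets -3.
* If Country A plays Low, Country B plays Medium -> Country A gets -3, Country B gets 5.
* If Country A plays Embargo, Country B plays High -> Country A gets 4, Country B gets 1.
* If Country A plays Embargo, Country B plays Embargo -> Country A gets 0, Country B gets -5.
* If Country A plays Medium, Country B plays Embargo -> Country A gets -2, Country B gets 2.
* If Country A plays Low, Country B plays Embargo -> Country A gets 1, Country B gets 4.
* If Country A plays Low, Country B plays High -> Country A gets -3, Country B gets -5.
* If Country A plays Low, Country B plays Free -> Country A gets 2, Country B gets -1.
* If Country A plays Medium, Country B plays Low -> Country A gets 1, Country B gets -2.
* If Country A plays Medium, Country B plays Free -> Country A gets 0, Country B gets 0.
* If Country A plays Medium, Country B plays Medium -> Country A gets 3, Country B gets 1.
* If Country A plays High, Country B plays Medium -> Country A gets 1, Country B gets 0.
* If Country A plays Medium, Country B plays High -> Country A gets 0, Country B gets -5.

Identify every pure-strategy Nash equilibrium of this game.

(Low, Free): Country B can switch to Low (-1 → 1). Not NE.
(Low, Low): Country A can switch to Medium (-3 → 1). Not NE.
(Low, Medium): Country A can switch to Medium (-3 → 3). Not NE.
(Low, High): Country A can switch to Medium (-3 → 0). Not NE.
(Low, Embargo): Country B can switch to Medium (4 → 5). Not NE.
(Medium, Free): Country A can switch to Low (0 → 2). Not NE.
(Medium, Low): Country A can switch to Embargo (1 → 5). Not NE.
(Medium, Medium): Country B can switch to Embargo (1 → 2). Not NE.
(The remaining 12 profiles each have a profitable deviation by the same check.)

This game has no pure Nash equilibrium.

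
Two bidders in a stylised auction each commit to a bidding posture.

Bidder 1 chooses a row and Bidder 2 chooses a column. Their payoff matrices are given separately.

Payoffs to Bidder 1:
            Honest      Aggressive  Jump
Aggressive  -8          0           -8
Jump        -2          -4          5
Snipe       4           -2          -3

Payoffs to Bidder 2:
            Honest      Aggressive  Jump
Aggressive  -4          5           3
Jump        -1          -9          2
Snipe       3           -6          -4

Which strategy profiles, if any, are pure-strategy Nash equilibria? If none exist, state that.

(Aggressive, Aggressive) and (Jump, Jump) and (Snipe, Honest)

(Aggressive, Honest): Bidder 1 can switch to Jump (-8 → -2). Not NE.
(Aggressive, Aggressive): Bidder 1 gets 0, best alternative -2; Bidder 2 gets 5, best alternative 3. No profitable deviation — NE.
(Aggressive, Jump): Bidder 1 can switch to Jump (-8 → 5). Not NE.
(Jump, Honest): Bidder 1 can switch to Snipe (-2 → 4). Not NE.
(Jump, Aggressive): Bidder 1 can switch to Aggressive (-4 → 0). Not NE.
(Jump, Jump): Bidder 1 gets 5, best alternative -3; Bidder 2 gets 2, best alternative -1. No profitable deviation — NE.
(Snipe, Honest): Bidder 1 gets 4, best alternative -2; Bidder 2 gets 3, best alternative -4. No profitable deviation — NE.
(Snipe, Aggressive): Bidder 1 can switch to Aggressive (-2 → 0). Not NE.
(Snipe, Jump): Bidder 1 can switch to Jump (-3 → 5). Not NE.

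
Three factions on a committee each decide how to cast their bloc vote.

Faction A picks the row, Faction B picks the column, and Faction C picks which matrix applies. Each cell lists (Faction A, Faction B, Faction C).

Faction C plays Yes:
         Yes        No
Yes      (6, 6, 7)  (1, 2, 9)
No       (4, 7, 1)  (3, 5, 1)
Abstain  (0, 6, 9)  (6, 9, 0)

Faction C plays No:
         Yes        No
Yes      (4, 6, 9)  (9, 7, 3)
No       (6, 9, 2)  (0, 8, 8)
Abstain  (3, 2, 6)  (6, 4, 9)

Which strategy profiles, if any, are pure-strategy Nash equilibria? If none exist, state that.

The unique pure-strategy Nash equilibrium is (No, Yes, No).

Faction A against (Yes, Yes): payoffs 6, 4, 0 → best response Yes.
Faction A against (Yes, No): payoffs 4, 6, 3 → best response No.
Faction A against (No, Yes): payoffs 1, 3, 6 → best response Abstain.
Faction A against (No, No): payoffs 9, 0, 6 → best response Yes.
Faction B against (Yes, Yes): payoffs 6, 2 → best response Yes.
Faction B against (Yes, No): payoffs 6, 7 → best response No.
Faction B against (No, Yes): payoffs 7, 5 → best response Yes.
Faction B against (No, No): payoffs 9, 8 → best response Yes.
Faction B against (Abstain, Yes): payoffs 6, 9 → best response No.
Faction B against (Abstain, No): payoffs 2, 4 → best response No.
Faction C against (Yes, Yes): payoffs 7, 9 → best response No.
Faction C against (Yes, No): payoffs 9, 3 → best response Yes.
Faction C against (No, Yes): payoffs 1, 2 → best response No.
Faction C against (No, No): payoffs 1, 8 → best response No.
Faction C against (Abstain, Yes): payoffs 9, 6 → best response Yes.
Faction C against (Abstain, No): payoffs 0, 9 → best response No.
Mutual best responses: (No, Yes, No).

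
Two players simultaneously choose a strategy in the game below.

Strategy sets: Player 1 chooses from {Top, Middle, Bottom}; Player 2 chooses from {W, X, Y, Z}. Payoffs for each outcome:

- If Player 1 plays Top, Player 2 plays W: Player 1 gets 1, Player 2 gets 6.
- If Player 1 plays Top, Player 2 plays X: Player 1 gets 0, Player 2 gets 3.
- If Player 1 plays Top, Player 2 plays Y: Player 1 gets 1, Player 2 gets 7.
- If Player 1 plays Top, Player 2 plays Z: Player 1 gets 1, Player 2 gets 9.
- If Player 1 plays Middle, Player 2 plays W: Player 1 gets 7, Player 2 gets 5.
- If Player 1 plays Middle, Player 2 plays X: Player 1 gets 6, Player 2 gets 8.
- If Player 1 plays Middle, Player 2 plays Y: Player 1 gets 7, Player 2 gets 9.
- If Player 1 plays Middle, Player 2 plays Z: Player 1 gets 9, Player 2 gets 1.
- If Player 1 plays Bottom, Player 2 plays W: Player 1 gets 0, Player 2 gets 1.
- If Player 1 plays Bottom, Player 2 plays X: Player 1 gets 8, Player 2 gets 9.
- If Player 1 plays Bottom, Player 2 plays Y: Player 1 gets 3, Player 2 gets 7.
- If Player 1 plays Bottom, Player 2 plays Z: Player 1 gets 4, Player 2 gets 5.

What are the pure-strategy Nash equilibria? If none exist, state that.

(Top, W): Player 1 can switch to Middle (1 → 7). Not NE.
(Top, X): Player 1 can switch to Middle (0 → 6). Not NE.
(Top, Y): Player 1 can switch to Middle (1 → 7). Not NE.
(Top, Z): Player 1 can switch to Middle (1 → 9). Not NE.
(Middle, W): Player 2 can switch to X (5 → 8). Not NE.
(Middle, X): Player 1 can switch to Bottom (6 → 8). Not NE.
(Middle, Y): Player 1 gets 7, best alternative 3; Player 2 gets 9, best alternative 8. No profitable deviation — NE.
(Bottom, X): Player 1 gets 8, best alternative 6; Player 2 gets 9, best alternative 7. No profitable deviation — NE.
(The remaining 4 profiles each have a profitable deviation by the same check.)

The pure Nash equilibria are (Middle, Y); (Bottom, X).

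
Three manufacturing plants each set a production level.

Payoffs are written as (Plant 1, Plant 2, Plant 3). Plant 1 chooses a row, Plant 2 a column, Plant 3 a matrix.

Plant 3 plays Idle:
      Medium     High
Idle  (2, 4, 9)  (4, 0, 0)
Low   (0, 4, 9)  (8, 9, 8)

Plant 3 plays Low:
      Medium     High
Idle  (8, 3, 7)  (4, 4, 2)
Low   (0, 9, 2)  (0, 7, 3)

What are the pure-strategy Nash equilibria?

For each player, find the best response to each opponent profile; mutual best responses are the pure NE.
Plant 1 against (Medium, Idle): payoffs 2, 0 → best response Idle.
Plant 1 against (Medium, Low): payoffs 8, 0 → best response Idle.
Plant 1 against (High, Idle): payoffs 4, 8 → best response Low.
Plant 1 against (High, Low): payoffs 4, 0 → best response Idle.
Plant 2 against (Idle, Idle): payoffs 4, 0 → best response Medium.
Plant 2 against (Idle, Low): payoffs 3, 4 → best response High.
Plant 2 against (Low, Idle): payoffs 4, 9 → best response High.
Plant 2 against (Low, Low): payoffs 9, 7 → best response Medium.
Plant 3 against (Idle, Medium): payoffs 9, 7 → best response Idle.
Plant 3 against (Idle, High): payoffs 0, 2 → best response Low.
Plant 3 against (Low, Medium): payoffs 9, 2 → best response Idle.
Plant 3 against (Low, High): payoffs 8, 3 → best response Idle.
Mutual best responses: (Idle, Medium, Idle); (Idle, High, Low); (Low, High, Idle).

Pure-strategy Nash equilibria: (Idle, Medium, Idle); (Idle, High, Low); (Low, High, Idle)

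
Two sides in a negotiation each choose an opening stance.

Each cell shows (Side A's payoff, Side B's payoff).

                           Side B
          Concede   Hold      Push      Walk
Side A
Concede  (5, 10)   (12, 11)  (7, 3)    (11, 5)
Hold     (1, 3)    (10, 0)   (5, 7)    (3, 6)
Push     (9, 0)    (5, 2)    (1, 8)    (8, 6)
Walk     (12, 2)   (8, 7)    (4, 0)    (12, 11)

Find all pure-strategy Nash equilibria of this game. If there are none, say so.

For each player, find the best response to each opponent profile; mutual best responses are the pure NE.
Side A against Concede: payoffs 5, 1, 9, 12 → best response Walk.
Side A against Hold: payoffs 12, 10, 5, 8 → best response Concede.
Side A against Push: payoffs 7, 5, 1, 4 → best response Concede.
Side A against Walk: payoffs 11, 3, 8, 12 → best response Walk.
Side B against Concede: payoffs 10, 11, 3, 5 → best response Hold.
Side B against Hold: payoffs 3, 0, 7, 6 → best response Push.
Side B against Push: payoffs 0, 2, 8, 6 → best response Push.
Side B against Walk: payoffs 2, 7, 0, 11 → best response Walk.
Mutual best responses: (Concede, Hold); (Walk, Walk).

Pure-strategy Nash equilibria: (Concede, Hold); (Walk, Walk)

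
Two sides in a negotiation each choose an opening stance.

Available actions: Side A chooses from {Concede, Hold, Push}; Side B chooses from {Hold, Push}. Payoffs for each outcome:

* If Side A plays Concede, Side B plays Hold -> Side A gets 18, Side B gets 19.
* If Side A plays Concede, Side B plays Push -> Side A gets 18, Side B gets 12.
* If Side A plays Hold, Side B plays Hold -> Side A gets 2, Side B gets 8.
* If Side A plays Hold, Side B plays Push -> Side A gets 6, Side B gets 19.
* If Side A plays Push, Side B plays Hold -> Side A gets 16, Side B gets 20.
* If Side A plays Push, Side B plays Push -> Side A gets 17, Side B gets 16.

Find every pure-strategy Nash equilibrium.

Side A against Hold: payoffs 18, 2, 16 → best response Concede.
Side A against Push: payoffs 18, 6, 17 → best response Concede.
Side B against Concede: payoffs 19, 12 → best response Hold.
Side B against Hold: payoffs 8, 19 → best response Push.
Side B against Push: payoffs 20, 16 → best response Hold.
Mutual best responses: (Concede, Hold).

(Concede, Hold)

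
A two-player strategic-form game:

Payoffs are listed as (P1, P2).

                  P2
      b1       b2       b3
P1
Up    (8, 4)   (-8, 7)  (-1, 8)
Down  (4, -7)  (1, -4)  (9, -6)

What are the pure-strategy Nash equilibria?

Pure NE: (Down, b2)

(Up, b1): P2 can switch to b2 (4 → 7). Not NE.
(Up, b2): P1 can switch to Down (-8 → 1). Not NE.
(Up, b3): P1 can switch to Down (-1 → 9). Not NE.
(Down, b1): P1 can switch to Up (4 → 8). Not NE.
(Down, b2): P1 gets 1, best alternative -8; P2 gets -4, best alternative -6. No profitable deviation — NE.
(Down, b3): P2 can switch to b2 (-6 → -4). Not NE.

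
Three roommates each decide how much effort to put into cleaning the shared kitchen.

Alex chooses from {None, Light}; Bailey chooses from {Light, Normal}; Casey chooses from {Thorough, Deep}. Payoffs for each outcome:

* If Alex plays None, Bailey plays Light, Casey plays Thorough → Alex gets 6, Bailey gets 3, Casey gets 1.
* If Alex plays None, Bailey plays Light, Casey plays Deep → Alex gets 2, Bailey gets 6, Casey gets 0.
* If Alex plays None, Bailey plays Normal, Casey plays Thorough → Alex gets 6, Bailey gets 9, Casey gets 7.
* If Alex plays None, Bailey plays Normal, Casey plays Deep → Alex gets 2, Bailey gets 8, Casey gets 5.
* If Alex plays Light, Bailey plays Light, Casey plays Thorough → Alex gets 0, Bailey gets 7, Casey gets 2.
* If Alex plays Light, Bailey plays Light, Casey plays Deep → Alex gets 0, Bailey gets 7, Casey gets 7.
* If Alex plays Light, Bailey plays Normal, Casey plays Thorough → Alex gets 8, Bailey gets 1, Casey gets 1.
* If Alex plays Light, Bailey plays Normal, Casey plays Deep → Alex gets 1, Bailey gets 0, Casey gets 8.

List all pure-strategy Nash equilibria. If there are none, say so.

There is no pure-strategy Nash equilibrium.

Alex against (Light, Thorough): payoffs 6, 0 → best response None.
Alex against (Light, Deep): payoffs 2, 0 → best response None.
Alex against (Normal, Thorough): payoffs 6, 8 → best response Light.
Alex against (Normal, Deep): payoffs 2, 1 → best response None.
Bailey against (None, Thorough): payoffs 3, 9 → best response Normal.
Bailey against (None, Deep): payoffs 6, 8 → best response Normal.
Bailey against (Light, Thorough): payoffs 7, 1 → best response Light.
Bailey against (Light, Deep): payoffs 7, 0 → best response Light.
Casey against (None, Light): payoffs 1, 0 → best response Thorough.
Casey against (None, Normal): payoffs 7, 5 → best response Thorough.
Casey against (Light, Light): payoffs 2, 7 → best response Deep.
Casey against (Light, Normal): payoffs 1, 8 → best response Deep.
No profile is a mutual best response for all players.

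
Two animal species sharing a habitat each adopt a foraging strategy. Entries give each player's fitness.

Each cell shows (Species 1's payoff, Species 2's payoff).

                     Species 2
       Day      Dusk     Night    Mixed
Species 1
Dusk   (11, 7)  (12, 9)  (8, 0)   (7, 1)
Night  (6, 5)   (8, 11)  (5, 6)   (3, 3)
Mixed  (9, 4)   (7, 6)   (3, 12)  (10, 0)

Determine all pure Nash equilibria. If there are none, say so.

Pure NE: (Dusk, Dusk)

For each strategy profile, look for a profitable unilateral deviation.
(Dusk, Day): Species 2 can switch to Dusk (7 → 9). Not NE.
(Dusk, Dusk): Species 1 gets 12, best alternative 8; Species 2 gets 9, best alternative 7. No profitable deviation — NE.
(Dusk, Night): Species 2 can switch to Day (0 → 7). Not NE.
(Dusk, Mixed): Species 1 can switch to Mixed (7 → 10). Not NE.
(Night, Day): Species 1 can switch to Dusk (6 → 11). Not NE.
(Night, Dusk): Species 1 can switch to Dusk (8 → 12). Not NE.
(Night, Night): Species 1 can switch to Dusk (5 → 8). Not NE.
(Night, Mixed): Species 1 can switch to Dusk (3 → 7). Not NE.
(Mixed, Day): Species 1 can switch to Dusk (9 → 11). Not NE.
(The remaining 3 profiles each have a profitable deviation by the same check.)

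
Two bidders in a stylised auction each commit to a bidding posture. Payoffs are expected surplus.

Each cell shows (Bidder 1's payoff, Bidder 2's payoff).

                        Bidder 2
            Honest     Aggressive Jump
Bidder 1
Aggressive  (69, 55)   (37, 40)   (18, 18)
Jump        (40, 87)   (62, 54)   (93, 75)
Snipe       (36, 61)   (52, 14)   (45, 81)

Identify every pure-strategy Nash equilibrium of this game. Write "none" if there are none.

Check each profile: it is a Nash equilibrium iff no player can strictly gain by switching unilaterally.
(Aggressive, Honest): Bidder 1 gets 69, best alternative 40; Bidder 2 gets 55, best alternative 40. No profitable deviation — NE.
(Aggressive, Aggressive): Bidder 1 can switch to Jump (37 → 62). Not NE.
(Aggressive, Jump): Bidder 1 can switch to Jump (18 → 93). Not NE.
(Jump, Honest): Bidder 1 can switch to Aggressive (40 → 69). Not NE.
(Jump, Aggressive): Bidder 2 can switch to Honest (54 → 87). Not NE.
(Jump, Jump): Bidder 2 can switch to Honest (75 → 87). Not NE.
(Snipe, Honest): Bidder 1 can switch to Aggressive (36 → 69). Not NE.
(Snipe, Aggressive): Bidder 1 can switch to Jump (52 → 62). Not NE.
(Snipe, Jump): Bidder 1 can switch to Jump (45 → 93). Not NE.

The unique pure-strategy Nash equilibrium is (Aggressive, Honest).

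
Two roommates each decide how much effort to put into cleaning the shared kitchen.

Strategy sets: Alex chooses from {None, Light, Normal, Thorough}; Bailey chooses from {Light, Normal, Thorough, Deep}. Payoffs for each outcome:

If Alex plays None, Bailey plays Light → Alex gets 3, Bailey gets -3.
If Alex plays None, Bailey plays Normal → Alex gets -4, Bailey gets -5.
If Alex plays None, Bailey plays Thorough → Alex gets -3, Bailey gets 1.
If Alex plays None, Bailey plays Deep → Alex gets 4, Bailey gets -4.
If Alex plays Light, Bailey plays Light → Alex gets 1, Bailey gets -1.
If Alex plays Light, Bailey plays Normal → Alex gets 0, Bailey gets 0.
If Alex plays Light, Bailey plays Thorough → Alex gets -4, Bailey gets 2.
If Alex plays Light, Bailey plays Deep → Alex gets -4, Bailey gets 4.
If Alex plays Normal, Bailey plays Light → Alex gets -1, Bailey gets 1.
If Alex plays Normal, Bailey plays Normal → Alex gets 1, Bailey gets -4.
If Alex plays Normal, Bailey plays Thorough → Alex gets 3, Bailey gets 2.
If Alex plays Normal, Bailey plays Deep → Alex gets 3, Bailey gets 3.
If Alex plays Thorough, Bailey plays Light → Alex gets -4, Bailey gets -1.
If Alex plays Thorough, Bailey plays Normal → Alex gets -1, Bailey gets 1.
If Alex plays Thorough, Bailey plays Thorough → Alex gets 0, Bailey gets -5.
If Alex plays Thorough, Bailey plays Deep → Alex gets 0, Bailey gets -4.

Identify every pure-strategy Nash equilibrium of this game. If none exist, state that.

none

For each strategy profile, look for a profitable unilateral deviation.
(None, Light): Bailey can switch to Thorough (-3 → 1). Not NE.
(None, Normal): Alex can switch to Light (-4 → 0). Not NE.
(None, Thorough): Alex can switch to Normal (-3 → 3). Not NE.
(None, Deep): Bailey can switch to Light (-4 → -3). Not NE.
(Light, Light): Alex can switch to None (1 → 3). Not NE.
(Light, Normal): Alex can switch to Normal (0 → 1). Not NE.
(Light, Thorough): Alex can switch to None (-4 → -3). Not NE.
(Light, Deep): Alex can switch to None (-4 → 4). Not NE.
(Normal, Light): Alex can switch to None (-1 → 3). Not NE.
(Normal, Normal): Bailey can switch to Light (-4 → 1). Not NE.
(Normal, Thorough): Bailey can switch to Deep (2 → 3). Not NE.
(Normal, Deep): Alex can switch to None (3 → 4). Not NE.
(The remaining 4 profiles each have a profitable deviation by the same check.)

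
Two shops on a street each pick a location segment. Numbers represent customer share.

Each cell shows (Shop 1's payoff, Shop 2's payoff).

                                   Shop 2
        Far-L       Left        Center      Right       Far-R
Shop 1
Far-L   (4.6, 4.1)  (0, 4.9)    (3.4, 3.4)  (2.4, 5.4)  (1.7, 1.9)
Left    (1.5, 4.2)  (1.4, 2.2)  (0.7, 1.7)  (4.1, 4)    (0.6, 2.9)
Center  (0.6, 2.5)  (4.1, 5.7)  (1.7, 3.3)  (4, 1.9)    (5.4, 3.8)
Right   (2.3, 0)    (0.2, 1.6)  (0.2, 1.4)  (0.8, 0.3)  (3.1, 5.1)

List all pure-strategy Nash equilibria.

For each player, find the best response to each opponent profile; mutual best responses are the pure NE.
Shop 1 against Far-L: payoffs 4.6, 1.5, 0.6, 2.3 → best response Far-L.
Shop 1 against Left: payoffs 0, 1.4, 4.1, 0.2 → best response Center.
Shop 1 against Center: payoffs 3.4, 0.7, 1.7, 0.2 → best response Far-L.
Shop 1 against Right: payoffs 2.4, 4.1, 4, 0.8 → best response Left.
Shop 1 against Far-R: payoffs 1.7, 0.6, 5.4, 3.1 → best response Center.
Shop 2 against Far-L: payoffs 4.1, 4.9, 3.4, 5.4, 1.9 → best response Right.
Shop 2 against Left: payoffs 4.2, 2.2, 1.7, 4, 2.9 → best response Far-L.
Shop 2 against Center: payoffs 2.5, 5.7, 3.3, 1.9, 3.8 → best response Left.
Shop 2 against Right: payoffs 0, 1.6, 1.4, 0.3, 5.1 → best response Far-R.
Mutual best responses: (Center, Left).

The unique pure-strategy Nash equilibrium is (Center, Left).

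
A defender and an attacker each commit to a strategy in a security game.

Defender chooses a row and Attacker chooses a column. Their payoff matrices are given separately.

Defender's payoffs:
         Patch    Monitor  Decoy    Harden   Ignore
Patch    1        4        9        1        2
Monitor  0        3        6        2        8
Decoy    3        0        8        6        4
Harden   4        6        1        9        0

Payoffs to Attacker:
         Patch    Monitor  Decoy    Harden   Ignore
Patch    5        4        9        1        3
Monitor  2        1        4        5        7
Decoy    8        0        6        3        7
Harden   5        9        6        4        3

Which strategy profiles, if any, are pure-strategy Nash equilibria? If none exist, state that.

Defender against Patch: payoffs 1, 0, 3, 4 → best response Harden.
Defender against Monitor: payoffs 4, 3, 0, 6 → best response Harden.
Defender against Decoy: payoffs 9, 6, 8, 1 → best response Patch.
Defender against Harden: payoffs 1, 2, 6, 9 → best response Harden.
Defender against Ignore: payoffs 2, 8, 4, 0 → best response Monitor.
Attacker against Patch: payoffs 5, 4, 9, 1, 3 → best response Decoy.
Attacker against Monitor: payoffs 2, 1, 4, 5, 7 → best response Ignore.
Attacker against Decoy: payoffs 8, 0, 6, 3, 7 → best response Patch.
Attacker against Harden: payoffs 5, 9, 6, 4, 3 → best response Monitor.
Mutual best responses: (Patch, Decoy); (Monitor, Ignore); (Harden, Monitor).

The pure Nash equilibria are (Patch, Decoy); (Monitor, Ignore); (Harden, Monitor).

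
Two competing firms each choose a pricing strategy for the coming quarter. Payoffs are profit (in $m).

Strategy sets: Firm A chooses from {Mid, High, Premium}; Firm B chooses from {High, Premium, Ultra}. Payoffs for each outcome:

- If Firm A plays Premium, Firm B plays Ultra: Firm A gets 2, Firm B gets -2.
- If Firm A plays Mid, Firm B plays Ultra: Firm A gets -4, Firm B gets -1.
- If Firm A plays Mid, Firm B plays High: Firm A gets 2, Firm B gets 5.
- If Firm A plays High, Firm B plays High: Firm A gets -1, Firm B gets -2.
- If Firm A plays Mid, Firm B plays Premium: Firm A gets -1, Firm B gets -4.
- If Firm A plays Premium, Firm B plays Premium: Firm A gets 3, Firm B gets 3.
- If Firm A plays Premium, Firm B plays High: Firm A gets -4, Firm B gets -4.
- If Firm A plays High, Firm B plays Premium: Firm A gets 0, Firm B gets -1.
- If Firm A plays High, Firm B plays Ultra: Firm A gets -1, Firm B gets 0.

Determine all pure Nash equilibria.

Check each profile: it is a Nash equilibrium iff no player can strictly gain by switching unilaterally.
(Mid, High): Firm A gets 2, best alternative -1; Firm B gets 5, best alternative -1. No profitable deviation — NE.
(Mid, Premium): Firm A can switch to High (-1 → 0). Not NE.
(Mid, Ultra): Firm A can switch to High (-4 → -1). Not NE.
(High, High): Firm A can switch to Mid (-1 → 2). Not NE.
(High, Premium): Firm A can switch to Premium (0 → 3). Not NE.
(High, Ultra): Firm A can switch to Premium (-1 → 2). Not NE.
(Premium, High): Firm A can switch to Mid (-4 → 2). Not NE.
(Premium, Premium): Firm A gets 3, best alternative 0; Firm B gets 3, best alternative -2. No profitable deviation — NE.
(Premium, Ultra): Firm B can switch to Premium (-2 → 3). Not NE.

(Mid, High); (Premium, Premium)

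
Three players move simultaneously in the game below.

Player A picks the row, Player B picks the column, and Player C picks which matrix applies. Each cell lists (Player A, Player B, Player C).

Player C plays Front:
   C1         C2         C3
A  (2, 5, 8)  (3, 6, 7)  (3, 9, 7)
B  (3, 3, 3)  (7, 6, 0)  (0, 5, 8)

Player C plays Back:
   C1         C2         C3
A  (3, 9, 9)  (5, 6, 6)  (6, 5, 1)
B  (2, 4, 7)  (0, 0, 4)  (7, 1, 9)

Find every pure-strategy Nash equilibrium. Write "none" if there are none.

Mark each player's best response to every combination of opponents' strategies; a profile where every player is best-responding is a pure Nash equilibrium.
Player A against (C1, Front): payoffs 2, 3 → best response B.
Player A against (C1, Back): payoffs 3, 2 → best response A.
Player A against (C2, Front): payoffs 3, 7 → best response B.
Player A against (C2, Back): payoffs 5, 0 → best response A.
Player A against (C3, Front): payoffs 3, 0 → best response A.
Player A against (C3, Back): payoffs 6, 7 → best response B.
Player B against (A, Front): payoffs 5, 6, 9 → best response C3.
Player B against (A, Back): payoffs 9, 6, 5 → best response C1.
Player B against (B, Front): payoffs 3, 6, 5 → best response C2.
Player B against (B, Back): payoffs 4, 0, 1 → best response C1.
Player C against (A, C1): payoffs 8, 9 → best response Back.
Player C against (A, C2): payoffs 7, 6 → best response Front.
Player C against (A, C3): payoffs 7, 1 → best response Front.
Player C against (B, C1): payoffs 3, 7 → best response Back.
Player C against (B, C2): payoffs 0, 4 → best response Back.
Player C against (B, C3): payoffs 8, 9 → best response Back.
Mutual best responses: (A, C1, Back); (A, C3, Front).

Pure-strategy Nash equilibria: (A, C1, Back); (A, C3, Front)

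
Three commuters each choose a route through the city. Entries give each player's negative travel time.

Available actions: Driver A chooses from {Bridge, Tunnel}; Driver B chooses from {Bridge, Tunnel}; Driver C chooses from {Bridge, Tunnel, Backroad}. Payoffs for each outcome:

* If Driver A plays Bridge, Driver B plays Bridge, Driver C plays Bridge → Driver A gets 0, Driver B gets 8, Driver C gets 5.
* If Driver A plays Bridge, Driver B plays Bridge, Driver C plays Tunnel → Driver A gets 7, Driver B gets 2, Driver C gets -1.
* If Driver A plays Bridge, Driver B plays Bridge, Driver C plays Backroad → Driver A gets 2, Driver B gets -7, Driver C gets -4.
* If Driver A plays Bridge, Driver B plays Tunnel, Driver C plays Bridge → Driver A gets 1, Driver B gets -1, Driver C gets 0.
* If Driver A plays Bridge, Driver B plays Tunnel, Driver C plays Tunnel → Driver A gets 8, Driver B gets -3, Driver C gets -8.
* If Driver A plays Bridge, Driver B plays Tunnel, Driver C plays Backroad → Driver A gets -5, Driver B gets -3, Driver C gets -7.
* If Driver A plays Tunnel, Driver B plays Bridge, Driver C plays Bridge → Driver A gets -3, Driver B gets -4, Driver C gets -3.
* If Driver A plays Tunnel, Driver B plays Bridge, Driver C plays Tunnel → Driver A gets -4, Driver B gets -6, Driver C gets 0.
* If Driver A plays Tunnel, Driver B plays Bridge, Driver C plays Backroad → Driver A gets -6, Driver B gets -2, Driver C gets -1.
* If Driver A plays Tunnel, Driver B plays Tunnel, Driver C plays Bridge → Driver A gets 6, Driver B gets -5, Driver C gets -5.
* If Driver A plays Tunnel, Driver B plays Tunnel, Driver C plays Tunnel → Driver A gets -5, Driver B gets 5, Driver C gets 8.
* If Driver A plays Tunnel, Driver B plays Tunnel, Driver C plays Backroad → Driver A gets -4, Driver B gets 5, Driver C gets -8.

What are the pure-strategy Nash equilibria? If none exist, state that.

(Bridge, Bridge, Bridge)

For each strategy profile, look for a profitable unilateral deviation.
(Bridge, Bridge, Bridge): Driver A gets 0, best alternative -3; Driver B gets 8, best alternative -1; Driver C gets 5, best alternative -1. No profitable deviation — NE.
(Bridge, Bridge, Tunnel): Driver C can switch to Bridge (-1 → 5). Not NE.
(Bridge, Bridge, Backroad): Driver B can switch to Tunnel (-7 → -3). Not NE.
(Bridge, Tunnel, Bridge): Driver A can switch to Tunnel (1 → 6). Not NE.
(Bridge, Tunnel, Tunnel): Driver B can switch to Bridge (-3 → 2). Not NE.
(Bridge, Tunnel, Backroad): Driver A can switch to Tunnel (-5 → -4). Not NE.
(Tunnel, Bridge, Bridge): Driver A can switch to Bridge (-3 → 0). Not NE.
(The remaining 5 profiles each have a profitable deviation by the same check.)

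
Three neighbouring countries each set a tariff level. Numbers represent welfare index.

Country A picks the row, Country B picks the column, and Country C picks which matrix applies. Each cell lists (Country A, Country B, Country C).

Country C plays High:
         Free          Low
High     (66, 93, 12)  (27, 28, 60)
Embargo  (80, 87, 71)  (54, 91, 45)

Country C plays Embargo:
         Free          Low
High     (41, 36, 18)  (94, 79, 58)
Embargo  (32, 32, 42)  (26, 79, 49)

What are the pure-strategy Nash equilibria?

There is no pure-strategy Nash equilibrium.

Mark each player's best response to every combination of opponents' strategies; a profile where every player is best-responding is a pure Nash equilibrium.
Country A against (Free, High): payoffs 66, 80 → best response Embargo.
Country A against (Free, Embargo): payoffs 41, 32 → best response High.
Country A against (Low, High): payoffs 27, 54 → best response Embargo.
Country A against (Low, Embargo): payoffs 94, 26 → best response High.
Country B against (High, High): payoffs 93, 28 → best response Free.
Country B against (High, Embargo): payoffs 36, 79 → best response Low.
Country B against (Embargo, High): payoffs 87, 91 → best response Low.
Country B against (Embargo, Embargo): payoffs 32, 79 → best response Low.
Country C against (High, Free): payoffs 12, 18 → best response Embargo.
Country C against (High, Low): payoffs 60, 58 → best response High.
Country C against (Embargo, Free): payoffs 71, 42 → best response High.
Country C against (Embargo, Low): payoffs 45, 49 → best response Embargo.
No profile is a mutual best response for all players.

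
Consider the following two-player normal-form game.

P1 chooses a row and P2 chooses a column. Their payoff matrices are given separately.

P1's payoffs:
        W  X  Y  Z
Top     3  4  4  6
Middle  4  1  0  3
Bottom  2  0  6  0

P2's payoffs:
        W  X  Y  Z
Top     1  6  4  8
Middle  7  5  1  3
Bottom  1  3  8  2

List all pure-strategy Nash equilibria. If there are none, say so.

For each player, find the best response to each opponent profile; mutual best responses are the pure NE.
P1 against W: payoffs 3, 4, 2 → best response Middle.
P1 against X: payoffs 4, 1, 0 → best response Top.
P1 against Y: payoffs 4, 0, 6 → best response Bottom.
P1 against Z: payoffs 6, 3, 0 → best response Top.
P2 against Top: payoffs 1, 6, 4, 8 → best response Z.
P2 against Middle: payoffs 7, 5, 1, 3 → best response W.
P2 against Bottom: payoffs 1, 3, 8, 2 → best response Y.
Mutual best responses: (Top, Z); (Middle, W); (Bottom, Y).

(Top, Z); (Middle, W); (Bottom, Y)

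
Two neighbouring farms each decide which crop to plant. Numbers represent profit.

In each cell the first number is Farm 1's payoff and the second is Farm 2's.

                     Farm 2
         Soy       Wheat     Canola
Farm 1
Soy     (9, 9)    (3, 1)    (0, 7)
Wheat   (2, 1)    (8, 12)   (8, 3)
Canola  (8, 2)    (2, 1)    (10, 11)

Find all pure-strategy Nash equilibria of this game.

The pure Nash equilibria are (Soy, Soy), (Wheat, Wheat), (Canola, Canola).

For each player, find the best response to each opponent profile; mutual best responses are the pure NE.
Farm 1 against Soy: payoffs 9, 2, 8 → best response Soy.
Farm 1 against Wheat: payoffs 3, 8, 2 → best response Wheat.
Farm 1 against Canola: payoffs 0, 8, 10 → best response Canola.
Farm 2 against Soy: payoffs 9, 1, 7 → best response Soy.
Farm 2 against Wheat: payoffs 1, 12, 3 → best response Wheat.
Farm 2 against Canola: payoffs 2, 1, 11 → best response Canola.
Mutual best responses: (Soy, Soy); (Wheat, Wheat); (Canola, Canola).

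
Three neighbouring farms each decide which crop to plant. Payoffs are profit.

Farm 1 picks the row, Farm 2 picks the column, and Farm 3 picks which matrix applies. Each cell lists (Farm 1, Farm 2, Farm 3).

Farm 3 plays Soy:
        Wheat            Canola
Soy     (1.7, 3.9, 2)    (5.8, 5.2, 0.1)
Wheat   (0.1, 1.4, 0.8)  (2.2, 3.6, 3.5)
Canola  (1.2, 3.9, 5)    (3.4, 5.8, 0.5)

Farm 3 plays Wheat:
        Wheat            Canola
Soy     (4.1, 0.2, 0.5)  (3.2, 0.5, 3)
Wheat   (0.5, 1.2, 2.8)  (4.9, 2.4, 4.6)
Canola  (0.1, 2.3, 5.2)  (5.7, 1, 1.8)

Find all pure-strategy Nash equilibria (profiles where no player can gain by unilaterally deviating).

This game has no pure Nash equilibrium.

Check each profile: it is a Nash equilibrium iff no player can strictly gain by switching unilaterally.
(Soy, Wheat, Soy): Farm 2 can switch to Canola (3.9 → 5.2). Not NE.
(Soy, Wheat, Wheat): Farm 2 can switch to Canola (0.2 → 0.5). Not NE.
(Soy, Canola, Soy): Farm 3 can switch to Wheat (0.1 → 3). Not NE.
(Soy, Canola, Wheat): Farm 1 can switch to Wheat (3.2 → 4.9). Not NE.
(Wheat, Wheat, Soy): Farm 1 can switch to Soy (0.1 → 1.7). Not NE.
(Wheat, Wheat, Wheat): Farm 1 can switch to Soy (0.5 → 4.1). Not NE.
(Wheat, Canola, Soy): Farm 1 can switch to Soy (2.2 → 5.8). Not NE.
(Wheat, Canola, Wheat): Farm 1 can switch to Canola (4.9 → 5.7). Not NE.
(Canola, Wheat, Soy): Farm 1 can switch to Soy (1.2 → 1.7). Not NE.
(Canola, Wheat, Wheat): Farm 1 can switch to Soy (0.1 → 4.1). Not NE.
(The remaining 2 profiles each have a profitable deviation by the same check.)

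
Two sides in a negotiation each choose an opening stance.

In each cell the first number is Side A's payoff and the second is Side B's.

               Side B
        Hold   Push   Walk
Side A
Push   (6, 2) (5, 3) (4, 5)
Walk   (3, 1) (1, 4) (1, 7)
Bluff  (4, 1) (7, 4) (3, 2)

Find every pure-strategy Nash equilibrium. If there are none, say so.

Side A against Hold: payoffs 6, 3, 4 → best response Push.
Side A against Push: payoffs 5, 1, 7 → best response Bluff.
Side A against Walk: payoffs 4, 1, 3 → best response Push.
Side B against Push: payoffs 2, 3, 5 → best response Walk.
Side B against Walk: payoffs 1, 4, 7 → best response Walk.
Side B against Bluff: payoffs 1, 4, 2 → best response Push.
Mutual best responses: (Push, Walk); (Bluff, Push).

(Push, Walk) and (Bluff, Push)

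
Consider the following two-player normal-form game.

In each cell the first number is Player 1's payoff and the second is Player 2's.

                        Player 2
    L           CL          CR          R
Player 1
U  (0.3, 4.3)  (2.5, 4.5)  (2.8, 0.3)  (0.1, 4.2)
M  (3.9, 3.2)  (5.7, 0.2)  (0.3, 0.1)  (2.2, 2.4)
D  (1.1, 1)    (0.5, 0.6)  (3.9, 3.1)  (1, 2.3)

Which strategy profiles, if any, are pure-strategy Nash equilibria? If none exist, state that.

Pure-strategy Nash equilibria: (M, L); (D, CR)

Mark each player's best response to every combination of opponents' strategies; a profile where every player is best-responding is a pure Nash equilibrium.
Player 1 against L: payoffs 0.3, 3.9, 1.1 → best response M.
Player 1 against CL: payoffs 2.5, 5.7, 0.5 → best response M.
Player 1 against CR: payoffs 2.8, 0.3, 3.9 → best response D.
Player 1 against R: payoffs 0.1, 2.2, 1 → best response M.
Player 2 against U: payoffs 4.3, 4.5, 0.3, 4.2 → best response CL.
Player 2 against M: payoffs 3.2, 0.2, 0.1, 2.4 → best response L.
Player 2 against D: payoffs 1, 0.6, 3.1, 2.3 → best response CR.
Mutual best responses: (M, L); (D, CR).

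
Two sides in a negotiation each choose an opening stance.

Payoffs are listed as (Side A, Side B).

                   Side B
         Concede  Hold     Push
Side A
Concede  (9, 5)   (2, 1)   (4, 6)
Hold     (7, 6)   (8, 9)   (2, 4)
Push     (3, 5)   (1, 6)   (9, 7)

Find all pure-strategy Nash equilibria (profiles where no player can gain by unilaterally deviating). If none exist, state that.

Check each profile: it is a Nash equilibrium iff no player can strictly gain by switching unilaterally.
(Concede, Concede): Side B can switch to Push (5 → 6). Not NE.
(Concede, Hold): Side A can switch to Hold (2 → 8). Not NE.
(Concede, Push): Side A can switch to Push (4 → 9). Not NE.
(Hold, Concede): Side A can switch to Concede (7 → 9). Not NE.
(Hold, Hold): Side A gets 8, best alternative 2; Side B gets 9, best alternative 6. No profitable deviation — NE.
(Hold, Push): Side A can switch to Concede (2 → 4). Not NE.
(Push, Concede): Side A can switch to Concede (3 → 9). Not NE.
(Push, Hold): Side A can switch to Concede (1 → 2). Not NE.
(Push, Push): Side A gets 9, best alternative 4; Side B gets 7, best alternative 6. No profitable deviation — NE.

Pure-strategy Nash equilibria: (Hold, Hold) and (Push, Push)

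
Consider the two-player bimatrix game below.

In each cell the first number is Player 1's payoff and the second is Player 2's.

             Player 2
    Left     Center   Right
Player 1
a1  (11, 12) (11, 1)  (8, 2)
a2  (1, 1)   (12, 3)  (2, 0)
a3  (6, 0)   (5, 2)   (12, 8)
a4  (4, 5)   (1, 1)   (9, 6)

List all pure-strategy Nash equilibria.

(a1, Left): Player 1 gets 11, best alternative 6; Player 2 gets 12, best alternative 2. No profitable deviation — NE.
(a1, Center): Player 1 can switch to a2 (11 → 12). Not NE.
(a1, Right): Player 1 can switch to a3 (8 → 12). Not NE.
(a2, Left): Player 1 can switch to a1 (1 → 11). Not NE.
(a2, Center): Player 1 gets 12, best alternative 11; Player 2 gets 3, best alternative 1. No profitable deviation — NE.
(a2, Right): Player 1 can switch to a1 (2 → 8). Not NE.
(a3, Left): Player 1 can switch to a1 (6 → 11). Not NE.
(a3, Center): Player 1 can switch to a1 (5 → 11). Not NE.
(a3, Right): Player 1 gets 12, best alternative 9; Player 2 gets 8, best alternative 2. No profitable deviation — NE.
(The remaining 3 profiles each have a profitable deviation by the same check.)

(a1, Left) and (a2, Center) and (a3, Right)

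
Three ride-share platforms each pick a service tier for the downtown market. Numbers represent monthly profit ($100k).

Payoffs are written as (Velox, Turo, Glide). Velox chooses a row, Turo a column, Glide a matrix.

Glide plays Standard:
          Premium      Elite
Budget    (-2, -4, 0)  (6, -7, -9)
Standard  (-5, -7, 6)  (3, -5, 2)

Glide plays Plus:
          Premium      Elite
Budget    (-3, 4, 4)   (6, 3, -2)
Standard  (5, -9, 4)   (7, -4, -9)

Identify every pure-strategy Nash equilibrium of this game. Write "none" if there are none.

Velox against (Premium, Standard): payoffs -2, -5 → best response Budget.
Velox against (Premium, Plus): payoffs -3, 5 → best response Standard.
Velox against (Elite, Standard): payoffs 6, 3 → best response Budget.
Velox against (Elite, Plus): payoffs 6, 7 → best response Standard.
Turo against (Budget, Standard): payoffs -4, -7 → best response Premium.
Turo against (Budget, Plus): payoffs 4, 3 → best response Premium.
Turo against (Standard, Standard): payoffs -7, -5 → best response Elite.
Turo against (Standard, Plus): payoffs -9, -4 → best response Elite.
Glide against (Budget, Premium): payoffs 0, 4 → best response Plus.
Glide against (Budget, Elite): payoffs -9, -2 → best response Plus.
Glide against (Standard, Premium): payoffs 6, 4 → best response Standard.
Glide against (Standard, Elite): payoffs 2, -9 → best response Standard.
No profile is a mutual best response for all players.

none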